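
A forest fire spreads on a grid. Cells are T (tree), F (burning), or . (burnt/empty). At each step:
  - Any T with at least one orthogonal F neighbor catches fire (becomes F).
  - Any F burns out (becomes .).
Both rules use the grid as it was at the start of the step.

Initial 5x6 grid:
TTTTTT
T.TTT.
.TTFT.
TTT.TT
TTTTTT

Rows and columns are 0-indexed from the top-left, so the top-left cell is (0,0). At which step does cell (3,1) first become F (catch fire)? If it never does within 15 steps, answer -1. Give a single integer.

Step 1: cell (3,1)='T' (+3 fires, +1 burnt)
Step 2: cell (3,1)='T' (+6 fires, +3 burnt)
Step 3: cell (3,1)='F' (+6 fires, +6 burnt)
  -> target ignites at step 3
Step 4: cell (3,1)='.' (+6 fires, +6 burnt)
Step 5: cell (3,1)='.' (+2 fires, +6 burnt)
Step 6: cell (3,1)='.' (+1 fires, +2 burnt)
Step 7: cell (3,1)='.' (+0 fires, +1 burnt)
  fire out at step 7

3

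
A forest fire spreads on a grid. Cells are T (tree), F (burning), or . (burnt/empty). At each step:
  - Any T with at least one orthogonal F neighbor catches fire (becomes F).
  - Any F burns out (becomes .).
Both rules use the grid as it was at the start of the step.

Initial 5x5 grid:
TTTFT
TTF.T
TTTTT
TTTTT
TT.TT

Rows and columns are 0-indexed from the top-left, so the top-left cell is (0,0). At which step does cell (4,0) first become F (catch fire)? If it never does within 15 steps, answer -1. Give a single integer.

Step 1: cell (4,0)='T' (+4 fires, +2 burnt)
Step 2: cell (4,0)='T' (+6 fires, +4 burnt)
Step 3: cell (4,0)='T' (+5 fires, +6 burnt)
Step 4: cell (4,0)='T' (+4 fires, +5 burnt)
Step 5: cell (4,0)='F' (+2 fires, +4 burnt)
  -> target ignites at step 5
Step 6: cell (4,0)='.' (+0 fires, +2 burnt)
  fire out at step 6

5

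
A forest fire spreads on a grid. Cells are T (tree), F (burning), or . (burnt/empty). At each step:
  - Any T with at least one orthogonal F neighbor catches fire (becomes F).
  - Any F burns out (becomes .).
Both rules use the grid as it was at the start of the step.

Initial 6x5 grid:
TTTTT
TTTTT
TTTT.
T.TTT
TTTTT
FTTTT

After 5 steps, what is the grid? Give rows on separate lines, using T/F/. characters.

Step 1: 2 trees catch fire, 1 burn out
  TTTTT
  TTTTT
  TTTT.
  T.TTT
  FTTTT
  .FTTT
Step 2: 3 trees catch fire, 2 burn out
  TTTTT
  TTTTT
  TTTT.
  F.TTT
  .FTTT
  ..FTT
Step 3: 3 trees catch fire, 3 burn out
  TTTTT
  TTTTT
  FTTT.
  ..TTT
  ..FTT
  ...FT
Step 4: 5 trees catch fire, 3 burn out
  TTTTT
  FTTTT
  .FTT.
  ..FTT
  ...FT
  ....F
Step 5: 5 trees catch fire, 5 burn out
  FTTTT
  .FTTT
  ..FT.
  ...FT
  ....F
  .....

FTTTT
.FTTT
..FT.
...FT
....F
.....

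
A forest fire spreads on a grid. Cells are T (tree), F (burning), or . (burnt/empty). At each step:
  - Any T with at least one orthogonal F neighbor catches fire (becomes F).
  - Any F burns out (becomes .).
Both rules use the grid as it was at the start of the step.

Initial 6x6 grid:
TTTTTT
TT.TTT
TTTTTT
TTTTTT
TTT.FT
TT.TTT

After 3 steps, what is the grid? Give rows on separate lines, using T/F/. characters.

Step 1: 3 trees catch fire, 1 burn out
  TTTTTT
  TT.TTT
  TTTTTT
  TTTTFT
  TTT..F
  TT.TFT
Step 2: 5 trees catch fire, 3 burn out
  TTTTTT
  TT.TTT
  TTTTFT
  TTTF.F
  TTT...
  TT.F.F
Step 3: 4 trees catch fire, 5 burn out
  TTTTTT
  TT.TFT
  TTTF.F
  TTF...
  TTT...
  TT....

TTTTTT
TT.TFT
TTTF.F
TTF...
TTT...
TT....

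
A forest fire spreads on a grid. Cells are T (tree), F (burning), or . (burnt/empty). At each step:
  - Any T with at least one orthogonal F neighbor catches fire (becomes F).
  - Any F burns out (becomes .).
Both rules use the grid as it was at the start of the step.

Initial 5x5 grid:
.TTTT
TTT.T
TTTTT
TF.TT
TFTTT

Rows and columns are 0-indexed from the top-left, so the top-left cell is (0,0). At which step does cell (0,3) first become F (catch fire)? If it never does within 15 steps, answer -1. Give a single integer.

Step 1: cell (0,3)='T' (+4 fires, +2 burnt)
Step 2: cell (0,3)='T' (+4 fires, +4 burnt)
Step 3: cell (0,3)='T' (+6 fires, +4 burnt)
Step 4: cell (0,3)='T' (+3 fires, +6 burnt)
Step 5: cell (0,3)='F' (+2 fires, +3 burnt)
  -> target ignites at step 5
Step 6: cell (0,3)='.' (+1 fires, +2 burnt)
Step 7: cell (0,3)='.' (+0 fires, +1 burnt)
  fire out at step 7

5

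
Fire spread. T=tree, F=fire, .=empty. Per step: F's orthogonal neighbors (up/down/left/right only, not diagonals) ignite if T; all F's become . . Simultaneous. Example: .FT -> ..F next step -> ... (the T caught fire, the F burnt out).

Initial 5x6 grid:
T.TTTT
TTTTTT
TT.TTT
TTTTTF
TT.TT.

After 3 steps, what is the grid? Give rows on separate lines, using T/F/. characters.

Step 1: 2 trees catch fire, 1 burn out
  T.TTTT
  TTTTTT
  TT.TTF
  TTTTF.
  TT.TT.
Step 2: 4 trees catch fire, 2 burn out
  T.TTTT
  TTTTTF
  TT.TF.
  TTTF..
  TT.TF.
Step 3: 5 trees catch fire, 4 burn out
  T.TTTF
  TTTTF.
  TT.F..
  TTF...
  TT.F..

T.TTTF
TTTTF.
TT.F..
TTF...
TT.F..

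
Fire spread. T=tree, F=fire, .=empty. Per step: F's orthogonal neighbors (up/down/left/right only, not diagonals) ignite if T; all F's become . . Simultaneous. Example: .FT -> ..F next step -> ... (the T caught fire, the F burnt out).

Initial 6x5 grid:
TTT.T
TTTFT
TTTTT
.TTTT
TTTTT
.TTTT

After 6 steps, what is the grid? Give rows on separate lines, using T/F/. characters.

Step 1: 3 trees catch fire, 1 burn out
  TTT.T
  TTF.F
  TTTFT
  .TTTT
  TTTTT
  .TTTT
Step 2: 6 trees catch fire, 3 burn out
  TTF.F
  TF...
  TTF.F
  .TTFT
  TTTTT
  .TTTT
Step 3: 6 trees catch fire, 6 burn out
  TF...
  F....
  TF...
  .TF.F
  TTTFT
  .TTTT
Step 4: 6 trees catch fire, 6 burn out
  F....
  .....
  F....
  .F...
  TTF.F
  .TTFT
Step 5: 3 trees catch fire, 6 burn out
  .....
  .....
  .....
  .....
  TF...
  .TF.F
Step 6: 2 trees catch fire, 3 burn out
  .....
  .....
  .....
  .....
  F....
  .F...

.....
.....
.....
.....
F....
.F...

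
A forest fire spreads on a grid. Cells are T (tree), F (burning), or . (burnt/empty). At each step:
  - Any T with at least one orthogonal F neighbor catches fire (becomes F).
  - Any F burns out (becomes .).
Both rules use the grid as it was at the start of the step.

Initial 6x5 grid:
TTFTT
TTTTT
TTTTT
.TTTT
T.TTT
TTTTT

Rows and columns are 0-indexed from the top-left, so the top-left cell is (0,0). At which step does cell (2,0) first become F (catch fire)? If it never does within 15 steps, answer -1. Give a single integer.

Step 1: cell (2,0)='T' (+3 fires, +1 burnt)
Step 2: cell (2,0)='T' (+5 fires, +3 burnt)
Step 3: cell (2,0)='T' (+5 fires, +5 burnt)
Step 4: cell (2,0)='F' (+5 fires, +5 burnt)
  -> target ignites at step 4
Step 5: cell (2,0)='.' (+3 fires, +5 burnt)
Step 6: cell (2,0)='.' (+3 fires, +3 burnt)
Step 7: cell (2,0)='.' (+2 fires, +3 burnt)
Step 8: cell (2,0)='.' (+1 fires, +2 burnt)
Step 9: cell (2,0)='.' (+0 fires, +1 burnt)
  fire out at step 9

4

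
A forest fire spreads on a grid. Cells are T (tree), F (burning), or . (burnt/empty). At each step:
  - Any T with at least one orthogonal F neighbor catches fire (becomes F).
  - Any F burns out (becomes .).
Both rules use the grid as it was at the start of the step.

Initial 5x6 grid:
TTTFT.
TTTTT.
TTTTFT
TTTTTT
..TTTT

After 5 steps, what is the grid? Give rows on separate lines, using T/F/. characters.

Step 1: 7 trees catch fire, 2 burn out
  TTF.F.
  TTTFF.
  TTTF.F
  TTTTFT
  ..TTTT
Step 2: 6 trees catch fire, 7 burn out
  TF....
  TTF...
  TTF...
  TTTF.F
  ..TTFT
Step 3: 6 trees catch fire, 6 burn out
  F.....
  TF....
  TF....
  TTF...
  ..TF.F
Step 4: 4 trees catch fire, 6 burn out
  ......
  F.....
  F.....
  TF....
  ..F...
Step 5: 1 trees catch fire, 4 burn out
  ......
  ......
  ......
  F.....
  ......

......
......
......
F.....
......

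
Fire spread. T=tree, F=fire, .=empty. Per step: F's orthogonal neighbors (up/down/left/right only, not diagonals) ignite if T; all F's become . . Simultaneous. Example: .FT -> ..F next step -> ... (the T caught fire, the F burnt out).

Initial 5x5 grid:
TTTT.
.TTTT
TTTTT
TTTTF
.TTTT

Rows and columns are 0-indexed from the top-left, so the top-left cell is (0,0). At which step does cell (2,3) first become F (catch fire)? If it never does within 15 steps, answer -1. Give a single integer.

Step 1: cell (2,3)='T' (+3 fires, +1 burnt)
Step 2: cell (2,3)='F' (+4 fires, +3 burnt)
  -> target ignites at step 2
Step 3: cell (2,3)='.' (+4 fires, +4 burnt)
Step 4: cell (2,3)='.' (+5 fires, +4 burnt)
Step 5: cell (2,3)='.' (+3 fires, +5 burnt)
Step 6: cell (2,3)='.' (+1 fires, +3 burnt)
Step 7: cell (2,3)='.' (+1 fires, +1 burnt)
Step 8: cell (2,3)='.' (+0 fires, +1 burnt)
  fire out at step 8

2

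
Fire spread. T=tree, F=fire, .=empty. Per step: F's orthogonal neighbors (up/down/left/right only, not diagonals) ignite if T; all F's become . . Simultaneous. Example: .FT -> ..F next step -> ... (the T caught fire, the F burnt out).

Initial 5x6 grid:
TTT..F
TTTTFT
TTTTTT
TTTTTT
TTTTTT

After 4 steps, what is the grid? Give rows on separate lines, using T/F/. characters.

Step 1: 3 trees catch fire, 2 burn out
  TTT...
  TTTF.F
  TTTTFT
  TTTTTT
  TTTTTT
Step 2: 4 trees catch fire, 3 burn out
  TTT...
  TTF...
  TTTF.F
  TTTTFT
  TTTTTT
Step 3: 6 trees catch fire, 4 burn out
  TTF...
  TF....
  TTF...
  TTTF.F
  TTTTFT
Step 4: 6 trees catch fire, 6 burn out
  TF....
  F.....
  TF....
  TTF...
  TTTF.F

TF....
F.....
TF....
TTF...
TTTF.F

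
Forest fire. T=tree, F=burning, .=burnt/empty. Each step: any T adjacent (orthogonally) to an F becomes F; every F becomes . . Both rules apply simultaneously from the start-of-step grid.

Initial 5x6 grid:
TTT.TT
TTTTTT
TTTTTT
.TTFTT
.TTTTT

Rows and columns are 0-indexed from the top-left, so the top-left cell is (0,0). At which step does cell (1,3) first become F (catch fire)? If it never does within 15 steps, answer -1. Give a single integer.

Step 1: cell (1,3)='T' (+4 fires, +1 burnt)
Step 2: cell (1,3)='F' (+7 fires, +4 burnt)
  -> target ignites at step 2
Step 3: cell (1,3)='.' (+6 fires, +7 burnt)
Step 4: cell (1,3)='.' (+5 fires, +6 burnt)
Step 5: cell (1,3)='.' (+3 fires, +5 burnt)
Step 6: cell (1,3)='.' (+1 fires, +3 burnt)
Step 7: cell (1,3)='.' (+0 fires, +1 burnt)
  fire out at step 7

2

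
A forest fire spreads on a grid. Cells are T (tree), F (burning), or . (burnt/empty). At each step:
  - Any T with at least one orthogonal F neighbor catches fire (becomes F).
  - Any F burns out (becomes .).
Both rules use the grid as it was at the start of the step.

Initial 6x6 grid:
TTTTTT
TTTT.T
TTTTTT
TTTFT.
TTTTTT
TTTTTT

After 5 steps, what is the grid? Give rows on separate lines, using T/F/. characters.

Step 1: 4 trees catch fire, 1 burn out
  TTTTTT
  TTTT.T
  TTTFTT
  TTF.F.
  TTTFTT
  TTTTTT
Step 2: 7 trees catch fire, 4 burn out
  TTTTTT
  TTTF.T
  TTF.FT
  TF....
  TTF.FT
  TTTFTT
Step 3: 9 trees catch fire, 7 burn out
  TTTFTT
  TTF..T
  TF...F
  F.....
  TF...F
  TTF.FT
Step 4: 8 trees catch fire, 9 burn out
  TTF.FT
  TF...F
  F.....
  ......
  F.....
  TF...F
Step 5: 4 trees catch fire, 8 burn out
  TF...F
  F.....
  ......
  ......
  ......
  F.....

TF...F
F.....
......
......
......
F.....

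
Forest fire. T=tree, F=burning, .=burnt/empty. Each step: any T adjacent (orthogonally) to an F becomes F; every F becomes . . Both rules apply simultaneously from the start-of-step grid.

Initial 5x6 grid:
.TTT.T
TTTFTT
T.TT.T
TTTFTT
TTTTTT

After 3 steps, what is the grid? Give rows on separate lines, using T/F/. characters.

Step 1: 7 trees catch fire, 2 burn out
  .TTF.T
  TTF.FT
  T.TF.T
  TTF.FT
  TTTFTT
Step 2: 8 trees catch fire, 7 burn out
  .TF..T
  TF...F
  T.F..T
  TF...F
  TTF.FT
Step 3: 7 trees catch fire, 8 burn out
  .F...F
  F.....
  T....F
  F.....
  TF...F

.F...F
F.....
T....F
F.....
TF...F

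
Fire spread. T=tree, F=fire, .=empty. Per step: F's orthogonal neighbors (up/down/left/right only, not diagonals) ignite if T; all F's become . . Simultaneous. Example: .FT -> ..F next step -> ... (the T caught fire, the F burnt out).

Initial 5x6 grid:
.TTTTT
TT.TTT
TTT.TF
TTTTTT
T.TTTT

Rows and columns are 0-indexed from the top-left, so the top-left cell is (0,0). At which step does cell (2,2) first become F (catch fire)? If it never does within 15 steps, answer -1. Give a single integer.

Step 1: cell (2,2)='T' (+3 fires, +1 burnt)
Step 2: cell (2,2)='T' (+4 fires, +3 burnt)
Step 3: cell (2,2)='T' (+4 fires, +4 burnt)
Step 4: cell (2,2)='T' (+3 fires, +4 burnt)
Step 5: cell (2,2)='F' (+4 fires, +3 burnt)
  -> target ignites at step 5
Step 6: cell (2,2)='.' (+3 fires, +4 burnt)
Step 7: cell (2,2)='.' (+3 fires, +3 burnt)
Step 8: cell (2,2)='.' (+1 fires, +3 burnt)
Step 9: cell (2,2)='.' (+0 fires, +1 burnt)
  fire out at step 9

5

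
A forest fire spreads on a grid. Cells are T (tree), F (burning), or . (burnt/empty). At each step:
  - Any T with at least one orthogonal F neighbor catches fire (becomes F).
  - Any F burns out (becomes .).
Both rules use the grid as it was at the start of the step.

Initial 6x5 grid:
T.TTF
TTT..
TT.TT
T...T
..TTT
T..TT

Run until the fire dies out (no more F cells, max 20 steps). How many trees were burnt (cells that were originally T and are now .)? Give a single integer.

Step 1: +1 fires, +1 burnt (F count now 1)
Step 2: +1 fires, +1 burnt (F count now 1)
Step 3: +1 fires, +1 burnt (F count now 1)
Step 4: +1 fires, +1 burnt (F count now 1)
Step 5: +2 fires, +1 burnt (F count now 2)
Step 6: +2 fires, +2 burnt (F count now 2)
Step 7: +1 fires, +2 burnt (F count now 1)
Step 8: +0 fires, +1 burnt (F count now 0)
Fire out after step 8
Initially T: 18, now '.': 21
Total burnt (originally-T cells now '.'): 9

Answer: 9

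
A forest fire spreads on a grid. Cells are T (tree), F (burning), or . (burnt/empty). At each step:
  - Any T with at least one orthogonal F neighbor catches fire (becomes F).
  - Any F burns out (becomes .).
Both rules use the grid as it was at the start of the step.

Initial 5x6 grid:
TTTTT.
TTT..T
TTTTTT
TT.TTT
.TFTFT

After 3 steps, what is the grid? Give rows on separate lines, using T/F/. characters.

Step 1: 4 trees catch fire, 2 burn out
  TTTTT.
  TTT..T
  TTTTTT
  TT.TFT
  .F.F.F
Step 2: 4 trees catch fire, 4 burn out
  TTTTT.
  TTT..T
  TTTTFT
  TF.F.F
  ......
Step 3: 4 trees catch fire, 4 burn out
  TTTTT.
  TTT..T
  TFTF.F
  F.....
  ......

TTTTT.
TTT..T
TFTF.F
F.....
......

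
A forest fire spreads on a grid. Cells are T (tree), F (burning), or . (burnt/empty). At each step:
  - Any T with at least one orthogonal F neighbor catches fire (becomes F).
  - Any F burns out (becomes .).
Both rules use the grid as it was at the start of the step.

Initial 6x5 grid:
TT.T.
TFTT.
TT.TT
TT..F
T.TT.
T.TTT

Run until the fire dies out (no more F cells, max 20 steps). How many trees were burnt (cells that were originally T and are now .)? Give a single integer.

Step 1: +5 fires, +2 burnt (F count now 5)
Step 2: +5 fires, +5 burnt (F count now 5)
Step 3: +2 fires, +5 burnt (F count now 2)
Step 4: +1 fires, +2 burnt (F count now 1)
Step 5: +1 fires, +1 burnt (F count now 1)
Step 6: +0 fires, +1 burnt (F count now 0)
Fire out after step 6
Initially T: 19, now '.': 25
Total burnt (originally-T cells now '.'): 14

Answer: 14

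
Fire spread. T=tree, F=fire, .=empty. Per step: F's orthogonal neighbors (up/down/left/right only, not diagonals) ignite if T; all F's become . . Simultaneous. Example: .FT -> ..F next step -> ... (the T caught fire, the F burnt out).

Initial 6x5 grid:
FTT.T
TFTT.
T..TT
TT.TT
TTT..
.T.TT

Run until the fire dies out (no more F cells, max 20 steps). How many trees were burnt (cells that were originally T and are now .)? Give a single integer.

Step 1: +3 fires, +2 burnt (F count now 3)
Step 2: +3 fires, +3 burnt (F count now 3)
Step 3: +2 fires, +3 burnt (F count now 2)
Step 4: +4 fires, +2 burnt (F count now 4)
Step 5: +2 fires, +4 burnt (F count now 2)
Step 6: +2 fires, +2 burnt (F count now 2)
Step 7: +0 fires, +2 burnt (F count now 0)
Fire out after step 7
Initially T: 19, now '.': 27
Total burnt (originally-T cells now '.'): 16

Answer: 16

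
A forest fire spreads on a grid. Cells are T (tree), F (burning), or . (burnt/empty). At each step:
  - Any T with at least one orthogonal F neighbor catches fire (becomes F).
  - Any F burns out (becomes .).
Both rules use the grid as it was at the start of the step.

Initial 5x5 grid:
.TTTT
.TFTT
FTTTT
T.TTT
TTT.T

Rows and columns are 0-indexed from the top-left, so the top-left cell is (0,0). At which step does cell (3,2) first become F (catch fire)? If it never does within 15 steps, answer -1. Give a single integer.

Step 1: cell (3,2)='T' (+6 fires, +2 burnt)
Step 2: cell (3,2)='F' (+6 fires, +6 burnt)
  -> target ignites at step 2
Step 3: cell (3,2)='.' (+5 fires, +6 burnt)
Step 4: cell (3,2)='.' (+1 fires, +5 burnt)
Step 5: cell (3,2)='.' (+1 fires, +1 burnt)
Step 6: cell (3,2)='.' (+0 fires, +1 burnt)
  fire out at step 6

2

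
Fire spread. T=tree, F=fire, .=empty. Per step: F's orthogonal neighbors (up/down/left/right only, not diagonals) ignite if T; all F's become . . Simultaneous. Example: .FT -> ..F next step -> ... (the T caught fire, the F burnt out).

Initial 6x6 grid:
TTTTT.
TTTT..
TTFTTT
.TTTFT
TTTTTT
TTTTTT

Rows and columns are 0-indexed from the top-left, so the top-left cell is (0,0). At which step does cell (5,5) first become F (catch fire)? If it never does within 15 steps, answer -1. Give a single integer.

Step 1: cell (5,5)='T' (+8 fires, +2 burnt)
Step 2: cell (5,5)='T' (+10 fires, +8 burnt)
Step 3: cell (5,5)='F' (+7 fires, +10 burnt)
  -> target ignites at step 3
Step 4: cell (5,5)='.' (+4 fires, +7 burnt)
Step 5: cell (5,5)='.' (+1 fires, +4 burnt)
Step 6: cell (5,5)='.' (+0 fires, +1 burnt)
  fire out at step 6

3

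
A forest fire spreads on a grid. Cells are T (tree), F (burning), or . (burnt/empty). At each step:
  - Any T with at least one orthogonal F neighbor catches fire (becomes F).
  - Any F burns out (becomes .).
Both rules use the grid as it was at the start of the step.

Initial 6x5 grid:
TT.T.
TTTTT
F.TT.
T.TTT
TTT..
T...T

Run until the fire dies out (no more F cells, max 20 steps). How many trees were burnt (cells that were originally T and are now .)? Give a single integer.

Answer: 18

Derivation:
Step 1: +2 fires, +1 burnt (F count now 2)
Step 2: +3 fires, +2 burnt (F count now 3)
Step 3: +4 fires, +3 burnt (F count now 4)
Step 4: +3 fires, +4 burnt (F count now 3)
Step 5: +4 fires, +3 burnt (F count now 4)
Step 6: +1 fires, +4 burnt (F count now 1)
Step 7: +1 fires, +1 burnt (F count now 1)
Step 8: +0 fires, +1 burnt (F count now 0)
Fire out after step 8
Initially T: 19, now '.': 29
Total burnt (originally-T cells now '.'): 18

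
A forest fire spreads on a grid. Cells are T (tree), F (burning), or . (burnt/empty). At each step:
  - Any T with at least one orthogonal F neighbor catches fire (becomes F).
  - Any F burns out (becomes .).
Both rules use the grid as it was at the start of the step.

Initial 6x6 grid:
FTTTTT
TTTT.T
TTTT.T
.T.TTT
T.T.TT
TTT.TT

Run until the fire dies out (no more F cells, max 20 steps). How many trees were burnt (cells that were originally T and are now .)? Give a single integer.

Step 1: +2 fires, +1 burnt (F count now 2)
Step 2: +3 fires, +2 burnt (F count now 3)
Step 3: +3 fires, +3 burnt (F count now 3)
Step 4: +4 fires, +3 burnt (F count now 4)
Step 5: +2 fires, +4 burnt (F count now 2)
Step 6: +2 fires, +2 burnt (F count now 2)
Step 7: +2 fires, +2 burnt (F count now 2)
Step 8: +2 fires, +2 burnt (F count now 2)
Step 9: +2 fires, +2 burnt (F count now 2)
Step 10: +1 fires, +2 burnt (F count now 1)
Step 11: +0 fires, +1 burnt (F count now 0)
Fire out after step 11
Initially T: 28, now '.': 31
Total burnt (originally-T cells now '.'): 23

Answer: 23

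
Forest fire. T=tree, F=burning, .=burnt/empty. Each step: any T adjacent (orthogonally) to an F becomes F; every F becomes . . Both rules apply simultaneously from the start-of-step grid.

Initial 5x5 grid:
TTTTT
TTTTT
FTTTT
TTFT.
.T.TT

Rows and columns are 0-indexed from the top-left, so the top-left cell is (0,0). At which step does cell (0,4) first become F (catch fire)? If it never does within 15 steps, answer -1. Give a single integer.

Step 1: cell (0,4)='T' (+6 fires, +2 burnt)
Step 2: cell (0,4)='T' (+6 fires, +6 burnt)
Step 3: cell (0,4)='T' (+5 fires, +6 burnt)
Step 4: cell (0,4)='T' (+2 fires, +5 burnt)
Step 5: cell (0,4)='F' (+1 fires, +2 burnt)
  -> target ignites at step 5
Step 6: cell (0,4)='.' (+0 fires, +1 burnt)
  fire out at step 6

5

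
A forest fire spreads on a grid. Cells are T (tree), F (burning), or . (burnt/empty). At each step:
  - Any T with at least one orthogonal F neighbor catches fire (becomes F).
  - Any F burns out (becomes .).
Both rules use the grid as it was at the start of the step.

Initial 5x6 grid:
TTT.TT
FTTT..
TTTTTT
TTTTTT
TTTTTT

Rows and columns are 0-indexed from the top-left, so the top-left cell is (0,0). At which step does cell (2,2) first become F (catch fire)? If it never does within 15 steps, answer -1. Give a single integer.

Step 1: cell (2,2)='T' (+3 fires, +1 burnt)
Step 2: cell (2,2)='T' (+4 fires, +3 burnt)
Step 3: cell (2,2)='F' (+5 fires, +4 burnt)
  -> target ignites at step 3
Step 4: cell (2,2)='.' (+3 fires, +5 burnt)
Step 5: cell (2,2)='.' (+3 fires, +3 burnt)
Step 6: cell (2,2)='.' (+3 fires, +3 burnt)
Step 7: cell (2,2)='.' (+2 fires, +3 burnt)
Step 8: cell (2,2)='.' (+1 fires, +2 burnt)
Step 9: cell (2,2)='.' (+0 fires, +1 burnt)
  fire out at step 9

3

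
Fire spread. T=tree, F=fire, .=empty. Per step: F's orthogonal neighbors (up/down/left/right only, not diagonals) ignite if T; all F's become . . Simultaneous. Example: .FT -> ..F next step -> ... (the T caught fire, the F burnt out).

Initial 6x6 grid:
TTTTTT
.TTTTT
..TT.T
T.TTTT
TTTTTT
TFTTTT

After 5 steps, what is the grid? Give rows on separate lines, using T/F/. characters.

Step 1: 3 trees catch fire, 1 burn out
  TTTTTT
  .TTTTT
  ..TT.T
  T.TTTT
  TFTTTT
  F.FTTT
Step 2: 3 trees catch fire, 3 burn out
  TTTTTT
  .TTTTT
  ..TT.T
  T.TTTT
  F.FTTT
  ...FTT
Step 3: 4 trees catch fire, 3 burn out
  TTTTTT
  .TTTTT
  ..TT.T
  F.FTTT
  ...FTT
  ....FT
Step 4: 4 trees catch fire, 4 burn out
  TTTTTT
  .TTTTT
  ..FT.T
  ...FTT
  ....FT
  .....F
Step 5: 4 trees catch fire, 4 burn out
  TTTTTT
  .TFTTT
  ...F.T
  ....FT
  .....F
  ......

TTTTTT
.TFTTT
...F.T
....FT
.....F
......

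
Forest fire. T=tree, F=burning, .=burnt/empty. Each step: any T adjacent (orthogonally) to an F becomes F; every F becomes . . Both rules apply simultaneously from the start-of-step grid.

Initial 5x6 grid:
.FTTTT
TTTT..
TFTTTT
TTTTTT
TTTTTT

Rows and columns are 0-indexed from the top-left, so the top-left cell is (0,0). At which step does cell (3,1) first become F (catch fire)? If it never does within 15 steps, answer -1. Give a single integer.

Step 1: cell (3,1)='F' (+5 fires, +2 burnt)
  -> target ignites at step 1
Step 2: cell (3,1)='.' (+7 fires, +5 burnt)
Step 3: cell (3,1)='.' (+6 fires, +7 burnt)
Step 4: cell (3,1)='.' (+4 fires, +6 burnt)
Step 5: cell (3,1)='.' (+2 fires, +4 burnt)
Step 6: cell (3,1)='.' (+1 fires, +2 burnt)
Step 7: cell (3,1)='.' (+0 fires, +1 burnt)
  fire out at step 7

1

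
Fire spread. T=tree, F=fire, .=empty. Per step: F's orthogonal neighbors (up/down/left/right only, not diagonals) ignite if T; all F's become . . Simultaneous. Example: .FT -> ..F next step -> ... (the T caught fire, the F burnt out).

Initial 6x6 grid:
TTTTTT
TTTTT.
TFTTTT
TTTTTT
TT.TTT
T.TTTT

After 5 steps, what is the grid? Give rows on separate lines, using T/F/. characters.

Step 1: 4 trees catch fire, 1 burn out
  TTTTTT
  TFTTT.
  F.FTTT
  TFTTTT
  TT.TTT
  T.TTTT
Step 2: 7 trees catch fire, 4 burn out
  TFTTTT
  F.FTT.
  ...FTT
  F.FTTT
  TF.TTT
  T.TTTT
Step 3: 6 trees catch fire, 7 burn out
  F.FTTT
  ...FT.
  ....FT
  ...FTT
  F..TTT
  T.TTTT
Step 4: 6 trees catch fire, 6 burn out
  ...FTT
  ....F.
  .....F
  ....FT
  ...FTT
  F.TTTT
Step 5: 4 trees catch fire, 6 burn out
  ....FT
  ......
  ......
  .....F
  ....FT
  ..TFTT

....FT
......
......
.....F
....FT
..TFTT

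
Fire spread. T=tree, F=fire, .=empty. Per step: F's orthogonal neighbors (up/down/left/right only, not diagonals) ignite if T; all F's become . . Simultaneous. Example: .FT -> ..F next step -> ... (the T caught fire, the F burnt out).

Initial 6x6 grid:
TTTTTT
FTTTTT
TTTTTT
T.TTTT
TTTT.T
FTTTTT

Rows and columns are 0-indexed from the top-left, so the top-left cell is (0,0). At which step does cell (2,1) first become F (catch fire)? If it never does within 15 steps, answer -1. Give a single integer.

Step 1: cell (2,1)='T' (+5 fires, +2 burnt)
Step 2: cell (2,1)='F' (+6 fires, +5 burnt)
  -> target ignites at step 2
Step 3: cell (2,1)='.' (+5 fires, +6 burnt)
Step 4: cell (2,1)='.' (+6 fires, +5 burnt)
Step 5: cell (2,1)='.' (+5 fires, +6 burnt)
Step 6: cell (2,1)='.' (+4 fires, +5 burnt)
Step 7: cell (2,1)='.' (+1 fires, +4 burnt)
Step 8: cell (2,1)='.' (+0 fires, +1 burnt)
  fire out at step 8

2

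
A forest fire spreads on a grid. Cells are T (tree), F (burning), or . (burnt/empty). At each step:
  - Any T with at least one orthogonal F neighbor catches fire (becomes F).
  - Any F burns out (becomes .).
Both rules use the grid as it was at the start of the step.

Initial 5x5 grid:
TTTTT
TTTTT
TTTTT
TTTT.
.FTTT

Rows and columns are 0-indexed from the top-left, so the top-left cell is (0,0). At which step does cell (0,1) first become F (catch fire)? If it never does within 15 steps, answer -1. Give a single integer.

Step 1: cell (0,1)='T' (+2 fires, +1 burnt)
Step 2: cell (0,1)='T' (+4 fires, +2 burnt)
Step 3: cell (0,1)='T' (+5 fires, +4 burnt)
Step 4: cell (0,1)='F' (+4 fires, +5 burnt)
  -> target ignites at step 4
Step 5: cell (0,1)='.' (+4 fires, +4 burnt)
Step 6: cell (0,1)='.' (+2 fires, +4 burnt)
Step 7: cell (0,1)='.' (+1 fires, +2 burnt)
Step 8: cell (0,1)='.' (+0 fires, +1 burnt)
  fire out at step 8

4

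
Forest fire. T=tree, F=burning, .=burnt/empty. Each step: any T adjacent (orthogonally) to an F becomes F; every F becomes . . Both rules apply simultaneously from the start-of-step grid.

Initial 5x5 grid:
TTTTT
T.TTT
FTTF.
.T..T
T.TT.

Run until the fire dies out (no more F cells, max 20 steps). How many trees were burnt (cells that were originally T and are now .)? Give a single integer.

Answer: 12

Derivation:
Step 1: +4 fires, +2 burnt (F count now 4)
Step 2: +5 fires, +4 burnt (F count now 5)
Step 3: +3 fires, +5 burnt (F count now 3)
Step 4: +0 fires, +3 burnt (F count now 0)
Fire out after step 4
Initially T: 16, now '.': 21
Total burnt (originally-T cells now '.'): 12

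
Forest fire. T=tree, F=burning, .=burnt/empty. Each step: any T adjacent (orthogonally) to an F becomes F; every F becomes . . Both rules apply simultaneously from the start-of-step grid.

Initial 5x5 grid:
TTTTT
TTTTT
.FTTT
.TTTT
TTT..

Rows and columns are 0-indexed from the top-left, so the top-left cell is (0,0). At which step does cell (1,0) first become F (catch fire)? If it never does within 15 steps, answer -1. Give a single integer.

Step 1: cell (1,0)='T' (+3 fires, +1 burnt)
Step 2: cell (1,0)='F' (+6 fires, +3 burnt)
  -> target ignites at step 2
Step 3: cell (1,0)='.' (+7 fires, +6 burnt)
Step 4: cell (1,0)='.' (+3 fires, +7 burnt)
Step 5: cell (1,0)='.' (+1 fires, +3 burnt)
Step 6: cell (1,0)='.' (+0 fires, +1 burnt)
  fire out at step 6

2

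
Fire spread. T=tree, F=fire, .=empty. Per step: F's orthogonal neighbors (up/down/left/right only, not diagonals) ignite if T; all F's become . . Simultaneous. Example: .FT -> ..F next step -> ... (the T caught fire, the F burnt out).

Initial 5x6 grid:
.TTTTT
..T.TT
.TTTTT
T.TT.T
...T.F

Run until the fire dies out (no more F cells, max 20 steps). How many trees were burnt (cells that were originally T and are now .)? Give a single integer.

Step 1: +1 fires, +1 burnt (F count now 1)
Step 2: +1 fires, +1 burnt (F count now 1)
Step 3: +2 fires, +1 burnt (F count now 2)
Step 4: +3 fires, +2 burnt (F count now 3)
Step 5: +3 fires, +3 burnt (F count now 3)
Step 6: +5 fires, +3 burnt (F count now 5)
Step 7: +1 fires, +5 burnt (F count now 1)
Step 8: +1 fires, +1 burnt (F count now 1)
Step 9: +0 fires, +1 burnt (F count now 0)
Fire out after step 9
Initially T: 18, now '.': 29
Total burnt (originally-T cells now '.'): 17

Answer: 17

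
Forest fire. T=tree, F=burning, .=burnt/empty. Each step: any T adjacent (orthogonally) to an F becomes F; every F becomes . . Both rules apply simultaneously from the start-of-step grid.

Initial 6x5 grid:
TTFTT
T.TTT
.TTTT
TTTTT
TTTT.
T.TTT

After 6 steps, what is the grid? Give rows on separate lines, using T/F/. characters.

Step 1: 3 trees catch fire, 1 burn out
  TF.FT
  T.FTT
  .TTTT
  TTTTT
  TTTT.
  T.TTT
Step 2: 4 trees catch fire, 3 burn out
  F...F
  T..FT
  .TFTT
  TTTTT
  TTTT.
  T.TTT
Step 3: 5 trees catch fire, 4 burn out
  .....
  F...F
  .F.FT
  TTFTT
  TTTT.
  T.TTT
Step 4: 4 trees catch fire, 5 burn out
  .....
  .....
  ....F
  TF.FT
  TTFT.
  T.TTT
Step 5: 5 trees catch fire, 4 burn out
  .....
  .....
  .....
  F...F
  TF.F.
  T.FTT
Step 6: 2 trees catch fire, 5 burn out
  .....
  .....
  .....
  .....
  F....
  T..FT

.....
.....
.....
.....
F....
T..FT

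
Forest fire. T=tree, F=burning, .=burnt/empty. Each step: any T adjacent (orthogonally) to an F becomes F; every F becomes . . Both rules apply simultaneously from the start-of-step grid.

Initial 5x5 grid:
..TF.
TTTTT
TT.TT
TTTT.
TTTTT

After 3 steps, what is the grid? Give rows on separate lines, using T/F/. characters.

Step 1: 2 trees catch fire, 1 burn out
  ..F..
  TTTFT
  TT.TT
  TTTT.
  TTTTT
Step 2: 3 trees catch fire, 2 burn out
  .....
  TTF.F
  TT.FT
  TTTT.
  TTTTT
Step 3: 3 trees catch fire, 3 burn out
  .....
  TF...
  TT..F
  TTTF.
  TTTTT

.....
TF...
TT..F
TTTF.
TTTTT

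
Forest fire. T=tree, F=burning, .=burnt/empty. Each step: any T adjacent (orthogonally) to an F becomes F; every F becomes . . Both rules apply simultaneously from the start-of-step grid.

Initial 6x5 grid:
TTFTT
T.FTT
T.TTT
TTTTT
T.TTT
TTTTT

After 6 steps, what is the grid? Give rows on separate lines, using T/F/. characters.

Step 1: 4 trees catch fire, 2 burn out
  TF.FT
  T..FT
  T.FTT
  TTTTT
  T.TTT
  TTTTT
Step 2: 5 trees catch fire, 4 burn out
  F...F
  T...F
  T..FT
  TTFTT
  T.TTT
  TTTTT
Step 3: 5 trees catch fire, 5 burn out
  .....
  F....
  T...F
  TF.FT
  T.FTT
  TTTTT
Step 4: 5 trees catch fire, 5 burn out
  .....
  .....
  F....
  F...F
  T..FT
  TTFTT
Step 5: 4 trees catch fire, 5 burn out
  .....
  .....
  .....
  .....
  F...F
  TF.FT
Step 6: 2 trees catch fire, 4 burn out
  .....
  .....
  .....
  .....
  .....
  F...F

.....
.....
.....
.....
.....
F...F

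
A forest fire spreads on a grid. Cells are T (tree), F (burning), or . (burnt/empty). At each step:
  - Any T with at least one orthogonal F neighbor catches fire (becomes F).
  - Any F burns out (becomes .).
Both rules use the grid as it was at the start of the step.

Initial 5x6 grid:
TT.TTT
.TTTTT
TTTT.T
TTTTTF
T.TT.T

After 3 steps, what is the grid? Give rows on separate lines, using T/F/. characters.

Step 1: 3 trees catch fire, 1 burn out
  TT.TTT
  .TTTTT
  TTTT.F
  TTTTF.
  T.TT.F
Step 2: 2 trees catch fire, 3 burn out
  TT.TTT
  .TTTTF
  TTTT..
  TTTF..
  T.TT..
Step 3: 5 trees catch fire, 2 burn out
  TT.TTF
  .TTTF.
  TTTF..
  TTF...
  T.TF..

TT.TTF
.TTTF.
TTTF..
TTF...
T.TF..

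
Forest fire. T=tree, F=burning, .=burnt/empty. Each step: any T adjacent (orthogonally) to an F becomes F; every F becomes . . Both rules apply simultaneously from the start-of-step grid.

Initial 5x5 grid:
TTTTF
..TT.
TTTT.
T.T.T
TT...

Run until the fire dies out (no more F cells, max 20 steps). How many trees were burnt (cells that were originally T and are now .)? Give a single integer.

Answer: 14

Derivation:
Step 1: +1 fires, +1 burnt (F count now 1)
Step 2: +2 fires, +1 burnt (F count now 2)
Step 3: +3 fires, +2 burnt (F count now 3)
Step 4: +2 fires, +3 burnt (F count now 2)
Step 5: +2 fires, +2 burnt (F count now 2)
Step 6: +1 fires, +2 burnt (F count now 1)
Step 7: +1 fires, +1 burnt (F count now 1)
Step 8: +1 fires, +1 burnt (F count now 1)
Step 9: +1 fires, +1 burnt (F count now 1)
Step 10: +0 fires, +1 burnt (F count now 0)
Fire out after step 10
Initially T: 15, now '.': 24
Total burnt (originally-T cells now '.'): 14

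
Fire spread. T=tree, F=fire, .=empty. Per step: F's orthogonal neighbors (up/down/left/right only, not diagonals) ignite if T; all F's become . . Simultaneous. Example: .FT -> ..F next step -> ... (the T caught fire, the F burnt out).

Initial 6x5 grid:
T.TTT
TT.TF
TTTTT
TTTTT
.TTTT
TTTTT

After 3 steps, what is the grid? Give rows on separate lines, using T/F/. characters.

Step 1: 3 trees catch fire, 1 burn out
  T.TTF
  TT.F.
  TTTTF
  TTTTT
  .TTTT
  TTTTT
Step 2: 3 trees catch fire, 3 burn out
  T.TF.
  TT...
  TTTF.
  TTTTF
  .TTTT
  TTTTT
Step 3: 4 trees catch fire, 3 burn out
  T.F..
  TT...
  TTF..
  TTTF.
  .TTTF
  TTTTT

T.F..
TT...
TTF..
TTTF.
.TTTF
TTTTT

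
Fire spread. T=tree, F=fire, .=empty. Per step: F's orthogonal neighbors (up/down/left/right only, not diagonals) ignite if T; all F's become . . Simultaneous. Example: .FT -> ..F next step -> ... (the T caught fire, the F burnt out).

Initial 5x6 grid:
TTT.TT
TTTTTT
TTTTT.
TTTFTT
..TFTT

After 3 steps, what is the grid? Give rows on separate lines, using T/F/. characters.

Step 1: 5 trees catch fire, 2 burn out
  TTT.TT
  TTTTTT
  TTTFT.
  TTF.FT
  ..F.FT
Step 2: 6 trees catch fire, 5 burn out
  TTT.TT
  TTTFTT
  TTF.F.
  TF...F
  .....F
Step 3: 4 trees catch fire, 6 burn out
  TTT.TT
  TTF.FT
  TF....
  F.....
  ......

TTT.TT
TTF.FT
TF....
F.....
......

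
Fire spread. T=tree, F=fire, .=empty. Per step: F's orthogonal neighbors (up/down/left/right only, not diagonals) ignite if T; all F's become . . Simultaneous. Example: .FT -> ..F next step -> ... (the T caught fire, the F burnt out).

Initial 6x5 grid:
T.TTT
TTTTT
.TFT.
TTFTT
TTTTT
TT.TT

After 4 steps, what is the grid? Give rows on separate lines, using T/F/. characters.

Step 1: 6 trees catch fire, 2 burn out
  T.TTT
  TTFTT
  .F.F.
  TF.FT
  TTFTT
  TT.TT
Step 2: 7 trees catch fire, 6 burn out
  T.FTT
  TF.FT
  .....
  F...F
  TF.FT
  TT.TT
Step 3: 7 trees catch fire, 7 burn out
  T..FT
  F...F
  .....
  .....
  F...F
  TF.FT
Step 4: 4 trees catch fire, 7 burn out
  F...F
  .....
  .....
  .....
  .....
  F...F

F...F
.....
.....
.....
.....
F...F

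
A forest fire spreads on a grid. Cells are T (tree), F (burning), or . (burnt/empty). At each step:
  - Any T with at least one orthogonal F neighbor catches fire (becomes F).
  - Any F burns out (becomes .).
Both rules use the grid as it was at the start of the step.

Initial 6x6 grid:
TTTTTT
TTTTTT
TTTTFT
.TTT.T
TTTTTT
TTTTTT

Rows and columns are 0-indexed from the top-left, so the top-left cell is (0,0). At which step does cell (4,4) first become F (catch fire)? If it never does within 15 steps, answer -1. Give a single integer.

Step 1: cell (4,4)='T' (+3 fires, +1 burnt)
Step 2: cell (4,4)='T' (+6 fires, +3 burnt)
Step 3: cell (4,4)='T' (+7 fires, +6 burnt)
Step 4: cell (4,4)='F' (+8 fires, +7 burnt)
  -> target ignites at step 4
Step 5: cell (4,4)='.' (+5 fires, +8 burnt)
Step 6: cell (4,4)='.' (+3 fires, +5 burnt)
Step 7: cell (4,4)='.' (+1 fires, +3 burnt)
Step 8: cell (4,4)='.' (+0 fires, +1 burnt)
  fire out at step 8

4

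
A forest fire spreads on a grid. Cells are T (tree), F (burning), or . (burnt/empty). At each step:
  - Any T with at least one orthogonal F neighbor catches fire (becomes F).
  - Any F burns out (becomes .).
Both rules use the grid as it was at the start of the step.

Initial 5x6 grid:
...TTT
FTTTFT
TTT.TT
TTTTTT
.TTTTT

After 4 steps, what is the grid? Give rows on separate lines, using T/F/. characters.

Step 1: 6 trees catch fire, 2 burn out
  ...TFT
  .FTF.F
  FTT.FT
  TTTTTT
  .TTTTT
Step 2: 7 trees catch fire, 6 burn out
  ...F.F
  ..F...
  .FT..F
  FTTTFT
  .TTTTT
Step 3: 5 trees catch fire, 7 burn out
  ......
  ......
  ..F...
  .FTF.F
  .TTTFT
Step 4: 4 trees catch fire, 5 burn out
  ......
  ......
  ......
  ..F...
  .FTF.F

......
......
......
..F...
.FTF.F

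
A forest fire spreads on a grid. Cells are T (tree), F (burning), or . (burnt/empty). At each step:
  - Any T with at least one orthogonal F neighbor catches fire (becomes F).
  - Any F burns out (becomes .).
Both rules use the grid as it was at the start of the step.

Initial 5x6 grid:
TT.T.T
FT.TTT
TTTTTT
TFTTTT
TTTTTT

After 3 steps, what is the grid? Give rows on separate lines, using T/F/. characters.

Step 1: 7 trees catch fire, 2 burn out
  FT.T.T
  .F.TTT
  FFTTTT
  F.FTTT
  TFTTTT
Step 2: 5 trees catch fire, 7 burn out
  .F.T.T
  ...TTT
  ..FTTT
  ...FTT
  F.FTTT
Step 3: 3 trees catch fire, 5 burn out
  ...T.T
  ...TTT
  ...FTT
  ....FT
  ...FTT

...T.T
...TTT
...FTT
....FT
...FTT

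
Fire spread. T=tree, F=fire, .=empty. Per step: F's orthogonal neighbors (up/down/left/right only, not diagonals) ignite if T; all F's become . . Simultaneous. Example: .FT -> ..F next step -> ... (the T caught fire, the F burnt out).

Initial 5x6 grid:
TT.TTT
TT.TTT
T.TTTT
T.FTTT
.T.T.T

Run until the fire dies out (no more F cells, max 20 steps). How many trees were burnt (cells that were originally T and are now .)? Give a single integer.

Answer: 15

Derivation:
Step 1: +2 fires, +1 burnt (F count now 2)
Step 2: +3 fires, +2 burnt (F count now 3)
Step 3: +3 fires, +3 burnt (F count now 3)
Step 4: +4 fires, +3 burnt (F count now 4)
Step 5: +2 fires, +4 burnt (F count now 2)
Step 6: +1 fires, +2 burnt (F count now 1)
Step 7: +0 fires, +1 burnt (F count now 0)
Fire out after step 7
Initially T: 22, now '.': 23
Total burnt (originally-T cells now '.'): 15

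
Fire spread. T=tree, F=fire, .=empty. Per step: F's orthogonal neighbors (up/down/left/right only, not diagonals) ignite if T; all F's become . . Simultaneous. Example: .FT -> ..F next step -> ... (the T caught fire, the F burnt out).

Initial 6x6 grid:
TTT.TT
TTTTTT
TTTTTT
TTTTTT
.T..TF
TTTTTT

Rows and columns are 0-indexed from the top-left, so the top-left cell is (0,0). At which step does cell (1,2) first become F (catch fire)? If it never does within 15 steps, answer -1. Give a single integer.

Step 1: cell (1,2)='T' (+3 fires, +1 burnt)
Step 2: cell (1,2)='T' (+3 fires, +3 burnt)
Step 3: cell (1,2)='T' (+4 fires, +3 burnt)
Step 4: cell (1,2)='T' (+5 fires, +4 burnt)
Step 5: cell (1,2)='T' (+5 fires, +5 burnt)
Step 6: cell (1,2)='F' (+5 fires, +5 burnt)
  -> target ignites at step 6
Step 7: cell (1,2)='.' (+3 fires, +5 burnt)
Step 8: cell (1,2)='.' (+2 fires, +3 burnt)
Step 9: cell (1,2)='.' (+1 fires, +2 burnt)
Step 10: cell (1,2)='.' (+0 fires, +1 burnt)
  fire out at step 10

6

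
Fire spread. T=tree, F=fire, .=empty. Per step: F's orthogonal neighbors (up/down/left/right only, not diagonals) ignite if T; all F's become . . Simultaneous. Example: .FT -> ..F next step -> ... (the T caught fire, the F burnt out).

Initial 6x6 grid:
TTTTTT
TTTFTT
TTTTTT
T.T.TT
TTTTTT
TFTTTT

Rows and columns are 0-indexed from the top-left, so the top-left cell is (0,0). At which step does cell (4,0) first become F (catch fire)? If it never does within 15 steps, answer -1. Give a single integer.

Step 1: cell (4,0)='T' (+7 fires, +2 burnt)
Step 2: cell (4,0)='F' (+9 fires, +7 burnt)
  -> target ignites at step 2
Step 3: cell (4,0)='.' (+10 fires, +9 burnt)
Step 4: cell (4,0)='.' (+5 fires, +10 burnt)
Step 5: cell (4,0)='.' (+1 fires, +5 burnt)
Step 6: cell (4,0)='.' (+0 fires, +1 burnt)
  fire out at step 6

2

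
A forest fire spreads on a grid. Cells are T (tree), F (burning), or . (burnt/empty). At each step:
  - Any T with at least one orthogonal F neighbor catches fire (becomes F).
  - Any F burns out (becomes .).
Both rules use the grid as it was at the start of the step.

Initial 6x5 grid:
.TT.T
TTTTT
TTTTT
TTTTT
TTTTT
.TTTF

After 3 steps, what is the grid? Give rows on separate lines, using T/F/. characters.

Step 1: 2 trees catch fire, 1 burn out
  .TT.T
  TTTTT
  TTTTT
  TTTTT
  TTTTF
  .TTF.
Step 2: 3 trees catch fire, 2 burn out
  .TT.T
  TTTTT
  TTTTT
  TTTTF
  TTTF.
  .TF..
Step 3: 4 trees catch fire, 3 burn out
  .TT.T
  TTTTT
  TTTTF
  TTTF.
  TTF..
  .F...

.TT.T
TTTTT
TTTTF
TTTF.
TTF..
.F...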